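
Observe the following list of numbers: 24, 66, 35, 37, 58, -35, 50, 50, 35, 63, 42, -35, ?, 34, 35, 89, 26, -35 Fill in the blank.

76

Taking every 3rd term gives 3 separate tracks.
Track A: 24, 37, 50, 63, ?, 89 (adding 13 each time).
Track B: 66, 58, 50, 42, 34, 26 (subtracting 8 each time).
Track C: 35, -35, 35, -35, 35, -35 (the oscillation 35·(−1)^(n+1)).
Filling track A at index 5 by its rule yields 76.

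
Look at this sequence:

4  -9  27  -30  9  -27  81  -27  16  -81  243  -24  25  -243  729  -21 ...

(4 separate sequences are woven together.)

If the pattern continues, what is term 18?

Split by position mod 4: positions 1, 5, 9, … form one track, and each other residue class forms its own.
Track A is 4, 9, 16, 25, which is consecutive squares n² from n = 2.
Track B is -9, -27, -81, -243, which is multiplying by 3 each time.
Track C is 27, 81, 243, 729, which is successive powers of 3.
Track D is -30, -27, -24, -21, which is adding 3 each time.
Position 18 → track B, term 5 = -729.

-729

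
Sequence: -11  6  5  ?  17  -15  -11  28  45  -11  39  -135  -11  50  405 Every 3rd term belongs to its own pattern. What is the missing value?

Split by position mod 3 into 3 tracks.
Stream A: -11, ?, -11, -11, -11 (the constant sequence -11).
Stream B: 6, 17, 28, 39, 50 (arithmetic, step +11).
Stream C: 5, -15, 45, -135, 405 (geometric with ratio -3).
Filling stream A at index 2 by its rule yields -11.

-11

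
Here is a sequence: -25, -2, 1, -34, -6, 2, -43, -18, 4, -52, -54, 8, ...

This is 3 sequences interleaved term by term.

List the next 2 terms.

-61, -162

The terms cycle through 3 interleaved subsequences.
Track A: -25, -34, -43, -52. Subtracting 9 each time.
Track B: -2, -6, -18, -54. A geometric progression (common ratio 3).
Track C: 1, 2, 4, 8. Successive powers of 2.
Position 13 falls in track A as its term 5, giving -61.
Position 14 falls in track B as its term 5, giving -162.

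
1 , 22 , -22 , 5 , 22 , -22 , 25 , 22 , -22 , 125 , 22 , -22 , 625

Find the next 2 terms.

Reading positions in blocks of 3 reveals the pattern ABB — 2 tracks woven together.
Subsequence A: 1, 5, 25, 125, 625. Multiplying by 5 each time.
Subsequence B: 22, -22, 22, -22, 22, -22, 22, -22. Oscillating between 22 and -22.
The 14th slot belongs to subsequence B; its 9th term is 22.
Term 15 comes from subsequence B (its 10th entry): -22.

22, -22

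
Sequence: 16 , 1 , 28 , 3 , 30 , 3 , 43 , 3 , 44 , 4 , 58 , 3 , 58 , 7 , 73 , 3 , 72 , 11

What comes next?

88

Split by position mod 4 into 4 tracks.
Track A: 16, 30, 44, 58, 72 — adding 14 each time.
Track B: 1, 3, 4, 7, 11 — each term equals the sum of the previous two.
Track C: 28, 43, 58, 73 — linear: a_n = 13 + 15·n.
Track D: 3, 3, 3, 3 — always 3.
Position 19 falls in track C as its term 5, giving 88.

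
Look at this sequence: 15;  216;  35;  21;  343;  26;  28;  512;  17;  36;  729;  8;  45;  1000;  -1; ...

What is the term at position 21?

-19

The terms cycle through 3 interleaved subsequences.
Stream A: 15, 21, 28, 36, 45 — triangular numbers starting at T_5.
Stream B: 216, 343, 512, 729, 1000 — the cubes 6³, 7³, 8³, ….
Stream C: 35, 26, 17, 8, -1 — subtracting 9 each time.
The 21st slot belongs to stream C; its 7th term is -19.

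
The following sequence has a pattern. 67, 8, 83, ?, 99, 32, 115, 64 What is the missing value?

Odd-indexed and even-indexed terms follow separate rules.
Track A: 67, 83, 99, 115 (arithmetic, step +16).
Track B: 8, ?, 32, 64 (powers of 2).
So the missing entry in track B is 16.

16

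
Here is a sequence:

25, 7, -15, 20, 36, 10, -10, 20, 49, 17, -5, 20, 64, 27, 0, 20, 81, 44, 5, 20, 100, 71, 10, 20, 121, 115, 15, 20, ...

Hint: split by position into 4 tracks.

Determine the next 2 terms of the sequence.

144, 186

Read the sequence 4 terms at a time; column i is its own pattern.
Track A: 25, 36, 49, 64, 81, 100, 121. Perfect squares starting at 5².
Track B: 7, 10, 17, 27, 44, 71, 115. Each term equals the sum of the previous two.
Track C: -15, -10, -5, 0, 5, 10, 15. Linear: a_n = -20 + 5·n.
Track D: 20, 20, 20, 20, 20, 20, 20. The constant sequence 20.
Position 29 → track A, term 8 = 144.
The 30th slot belongs to track B; its 8th term is 186.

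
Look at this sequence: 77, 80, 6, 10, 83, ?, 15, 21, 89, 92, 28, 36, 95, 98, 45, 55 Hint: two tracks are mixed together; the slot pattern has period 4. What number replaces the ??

86

Reading positions in blocks of 4 reveals the pattern AABB — 2 tracks woven together.
Track A: 77, 80, 83, ?, 89, 92, 95, 98. Adding 3 each time.
Track B: 6, 10, 15, 21, 28, 36, 45, 55. The triangular numbers T_3, T_4, ….
The gap is track A's term 4; the rule gives 86.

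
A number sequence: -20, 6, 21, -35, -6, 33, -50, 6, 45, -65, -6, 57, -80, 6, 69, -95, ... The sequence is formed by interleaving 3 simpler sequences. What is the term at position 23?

-6

Read the sequence 3 terms at a time; column i is its own pattern.
Track A = -20, -35, -50, -65, -80, -95: arithmetic with common difference −15.
Track B = 6, -6, 6, -6, 6: oscillating between 6 and -6.
Track C = 21, 33, 45, 57, 69: linear: a_n = 9 + 12·n.
The 23rd slot belongs to track B; its 8th term is -6.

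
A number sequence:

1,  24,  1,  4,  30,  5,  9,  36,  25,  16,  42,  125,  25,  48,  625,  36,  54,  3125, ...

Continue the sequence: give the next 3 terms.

Split by position mod 3 into 3 tracks.
Subsequence A: 1, 4, 9, 16, 25, 36 (perfect squares starting at 1²).
Subsequence B: 24, 30, 36, 42, 48, 54 (arithmetic with common difference +6).
Subsequence C: 1, 5, 25, 125, 625, 3125 (powers 5^0, 5^1, 5^2, …).
Term 19 comes from subsequence A (its 7th entry): 49.
The 20th slot belongs to subsequence B; its 7th term is 60.
The 21st slot belongs to subsequence C; its 7th term is 15625.

49, 60, 15625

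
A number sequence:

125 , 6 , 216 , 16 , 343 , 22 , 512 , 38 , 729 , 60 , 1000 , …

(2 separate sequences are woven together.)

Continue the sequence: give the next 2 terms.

98, 1331

Taking every 2nd term gives 2 separate tracks.
Stream A: 125, 216, 343, 512, 729, 1000 (the cubes 5³, 6³, 7³, …).
Stream B: 6, 16, 22, 38, 60 (Fibonacci-style (each term is the sum of the two before it)).
Position 12 falls in stream B as its term 6, giving 98.
Term 13 comes from stream A (its 7th entry): 1331.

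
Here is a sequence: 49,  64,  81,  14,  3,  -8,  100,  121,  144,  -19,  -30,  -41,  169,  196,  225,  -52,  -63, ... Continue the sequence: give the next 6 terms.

Reading positions in blocks of 6 reveals the pattern AAABBB — 2 tracks woven together.
Stream A = 49, 64, 81, 100, 121, 144, 169, 196, 225: consecutive squares n² from n = 7.
Stream B = 14, 3, -8, -19, -30, -41, -52, -63: arithmetic with common difference −11.
The 18th slot belongs to stream B; its 9th term is -74.
Position 19 → stream A, term 10 = 256.
Position 20 → stream A, term 11 = 289.
Position 21 → stream A, term 12 = 324.
Term 22 comes from stream B (its 10th entry): -85.
Term 23 comes from stream B (its 11th entry): -96.

-74, 256, 289, 324, -85, -96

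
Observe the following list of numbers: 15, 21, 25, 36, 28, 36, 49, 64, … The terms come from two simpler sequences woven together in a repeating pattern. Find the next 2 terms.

The slot pattern repeats as AABB (period 4), so there are 2 interleaved tracks.
Track A = 15, 21, 28, 36: triangular numbers starting at T_5.
Track B = 25, 36, 49, 64: perfect squares starting at 5².
The 9th slot belongs to track A; its 5th term is 45.
Term 10 comes from track A (its 6th entry): 55.

45, 55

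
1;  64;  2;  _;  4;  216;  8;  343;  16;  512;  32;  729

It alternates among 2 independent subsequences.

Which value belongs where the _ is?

125

The terms cycle through 2 interleaved subsequences.
Subsequence A: 1, 2, 4, 8, 16, 32 — powers 2^0, 2^1, 2^2, ….
Subsequence B: 64, ?, 216, 343, 512, 729 — the cubes 4³, 5³, 6³, ….
Filling subsequence B at index 2 by its rule yields 125.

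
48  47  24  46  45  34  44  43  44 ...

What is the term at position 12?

54

Positions follow the repeating pattern AAB; grouping by letter gives 2 tracks.
Subsequence A = 48, 47, 46, 45, 44, 43: subtracting 1 each time.
Subsequence B = 24, 34, 44: linear: a_n = 14 + 10·n.
Position 12 → subsequence B, term 4 = 54.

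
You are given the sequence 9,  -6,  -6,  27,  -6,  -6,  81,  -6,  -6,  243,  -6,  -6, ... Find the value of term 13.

Positions follow the repeating pattern ABB; grouping by letter gives 2 tracks.
Track A = 9, 27, 81, 243: multiplying by 3 each time.
Track B = -6, -6, -6, -6, -6, -6, -6, -6: the constant sequence -6.
Position 13 → track A, term 5 = 729.

729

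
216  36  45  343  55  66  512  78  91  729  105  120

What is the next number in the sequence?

1000

Positions follow the repeating pattern ABB; grouping by letter gives 2 tracks.
Track A: 216, 343, 512, 729 — the cubes 6³, 7³, 8³, ….
Track B: 36, 45, 55, 66, 78, 91, 105, 120 — the triangular numbers T_8, T_9, ….
Term 13 comes from track A (its 5th entry): 1000.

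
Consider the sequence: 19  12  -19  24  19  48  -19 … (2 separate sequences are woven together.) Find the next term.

96

Odd-indexed and even-indexed terms follow separate rules.
Subsequence A: 19, -19, 19, -19. Oscillating between 19 and -19.
Subsequence B: 12, 24, 48. Geometric, ×2 each step.
The 8th slot belongs to subsequence B; its 4th term is 96.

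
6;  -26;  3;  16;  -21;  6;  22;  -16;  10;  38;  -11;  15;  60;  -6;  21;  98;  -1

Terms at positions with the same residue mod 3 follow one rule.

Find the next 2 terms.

Split by position mod 3: positions 1, 4, 7, … form one track, and each other residue class forms its own.
Subsequence A: 6, 16, 22, 38, 60, 98 (a Fibonacci-like recurrence a_n = a_{n-1} + a_{n-2}).
Subsequence B: -26, -21, -16, -11, -6, -1 (arithmetic, step +5).
Subsequence C: 3, 6, 10, 15, 21 (the triangular numbers T_2, T_3, …).
Term 18 comes from subsequence C (its 6th entry): 28.
Position 19 falls in subsequence A as its term 7, giving 158.

28, 158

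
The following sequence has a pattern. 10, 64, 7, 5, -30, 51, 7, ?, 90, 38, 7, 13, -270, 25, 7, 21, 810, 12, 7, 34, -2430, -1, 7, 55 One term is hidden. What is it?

8

Split by position mod 4: positions 1, 5, 9, … form one track, and each other residue class forms its own.
Stream A: 10, -30, 90, -270, 810, -2430 — geometric with ratio -3.
Stream B: 64, 51, 38, 25, 12, -1 — linear: a_n = 77 − 13·n.
Stream C: 7, 7, 7, 7, 7, 7 — always 7.
Stream D: 5, ?, 13, 21, 34, 55 — Fibonacci-style (each term is the sum of the two before it).
Filling stream D at index 2 by its rule yields 8.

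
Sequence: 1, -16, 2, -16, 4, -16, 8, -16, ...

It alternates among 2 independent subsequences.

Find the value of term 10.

-16

The terms cycle through 2 interleaved subsequences.
Subsequence A is 1, 2, 4, 8, which is powers of 2.
Subsequence B is -16, -16, -16, -16, which is the constant sequence -16.
Position 10 falls in subsequence B as its term 5, giving -16.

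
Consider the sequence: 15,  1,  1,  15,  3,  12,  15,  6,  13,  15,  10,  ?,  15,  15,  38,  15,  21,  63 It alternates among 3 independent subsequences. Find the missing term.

The terms cycle through 3 interleaved subsequences.
Subsequence A: 15, 15, 15, 15, 15, 15 (always 15).
Subsequence B: 1, 3, 6, 10, 15, 21 (triangular numbers starting at T_1).
Subsequence C: 1, 12, 13, ?, 38, 63 (a Fibonacci-like recurrence a_n = a_{n-1} + a_{n-2}).
Subsequence C's pattern makes the blank 25.

25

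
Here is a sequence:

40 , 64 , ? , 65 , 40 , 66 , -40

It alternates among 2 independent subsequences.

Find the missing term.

-40

The terms cycle through 2 interleaved subsequences.
Track A is 40, ?, 40, -40, which is the oscillation 40·(−1)^(n+1).
Track B is 64, 65, 66, which is adding 1 each time.
The gap is track A's term 2; the rule gives -40.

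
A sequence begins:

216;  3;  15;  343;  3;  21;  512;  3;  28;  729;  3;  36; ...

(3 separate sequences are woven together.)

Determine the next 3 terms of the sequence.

Read the sequence 3 terms at a time; column i is its own pattern.
Track A = 216, 343, 512, 729: the cubes 6³, 7³, 8³, ….
Track B = 3, 3, 3, 3: constant 3.
Track C = 15, 21, 28, 36: the triangular numbers T_5, T_6, ….
The 13th slot belongs to track A; its 5th term is 1000.
Position 14 → track B, term 5 = 3.
Term 15 comes from track C (its 5th entry): 45.

1000, 3, 45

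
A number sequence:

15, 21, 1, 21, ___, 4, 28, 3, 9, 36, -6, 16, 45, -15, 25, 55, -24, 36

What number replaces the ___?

12

Read the sequence 3 terms at a time; column i is its own pattern.
Stream A: 15, 21, 28, 36, 45, 55. Triangular numbers n(n+1)/2 for n = 5, 6, ….
Stream B: 21, ?, 3, -6, -15, -24. Arithmetic, step −9.
Stream C: 1, 4, 9, 16, 25, 36. Consecutive squares n² from n = 1.
So the missing entry in stream B is 12.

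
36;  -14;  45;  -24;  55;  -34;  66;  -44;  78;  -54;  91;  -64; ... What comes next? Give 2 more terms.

105, -74

Taking every 2nd term gives 2 separate tracks.
Stream A: 36, 45, 55, 66, 78, 91 — the triangular numbers T_8, T_9, ….
Stream B: -14, -24, -34, -44, -54, -64 — arithmetic with common difference −10.
Position 13 → stream A, term 7 = 105.
Position 14 falls in stream B as its term 7, giving -74.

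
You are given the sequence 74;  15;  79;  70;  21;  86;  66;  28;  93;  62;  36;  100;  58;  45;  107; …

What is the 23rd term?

Read the sequence 3 terms at a time; column i is its own pattern.
Track A is 74, 70, 66, 62, 58, which is arithmetic with common difference −4.
Track B is 15, 21, 28, 36, 45, which is the triangular numbers T_5, T_6, ….
Track C is 79, 86, 93, 100, 107, which is linear: a_n = 72 + 7·n.
Term 23 comes from track B (its 8th entry): 78.

78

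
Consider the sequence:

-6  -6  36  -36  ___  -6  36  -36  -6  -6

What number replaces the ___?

The slot pattern repeats as AABB (period 4), so there are 2 interleaved tracks.
Track A = -6, -6, ?, -6, -6, -6: the constant sequence -6.
Track B = 36, -36, 36, -36: alternating ±36.
So the missing entry in track A is -6.

-6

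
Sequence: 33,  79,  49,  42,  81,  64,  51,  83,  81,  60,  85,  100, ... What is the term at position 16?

78

Taking every 3rd term gives 3 separate tracks.
Track A is 33, 42, 51, 60, which is arithmetic, step +9.
Track B is 79, 81, 83, 85, which is arithmetic with common difference +2.
Track C is 49, 64, 81, 100, which is the squares 7², 8², 9², ….
The 16th slot belongs to track A; its 6th term is 78.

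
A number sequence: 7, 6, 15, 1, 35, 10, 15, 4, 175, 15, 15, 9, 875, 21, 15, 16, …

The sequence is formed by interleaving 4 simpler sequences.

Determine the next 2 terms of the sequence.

4375, 28

Taking every 4th term gives 4 separate tracks.
Stream A: 7, 35, 175, 875 — multiplying by 5 each time.
Stream B: 6, 10, 15, 21 — the triangular numbers T_3, T_4, ….
Stream C: 15, 15, 15, 15 — always 15.
Stream D: 1, 4, 9, 16 — perfect squares starting at 1².
The 17th slot belongs to stream A; its 5th term is 4375.
Position 18 falls in stream B as its term 5, giving 28.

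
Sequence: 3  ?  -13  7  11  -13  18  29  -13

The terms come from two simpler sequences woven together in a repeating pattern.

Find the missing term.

4

The slot pattern repeats as AAB (period 3), so there are 2 interleaved tracks.
Subsequence A: 3, ?, 7, 11, 18, 29. Fibonacci-style (each term is the sum of the two before it).
Subsequence B: -13, -13, -13. Always -13.
Subsequence A's pattern makes the blank 4.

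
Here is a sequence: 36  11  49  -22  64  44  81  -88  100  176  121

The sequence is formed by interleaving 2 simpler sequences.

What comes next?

The terms cycle through 2 interleaved subsequences.
Track A: 36, 49, 64, 81, 100, 121 — the squares 6², 7², 8², ….
Track B: 11, -22, 44, -88, 176 — a geometric progression (common ratio -2).
Position 12 falls in track B as its term 6, giving -352.

-352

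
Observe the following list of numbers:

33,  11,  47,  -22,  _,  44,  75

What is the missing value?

61

Taking every 2nd term gives 2 separate tracks.
Stream A: 33, 47, ?, 75 (arithmetic, step +14).
Stream B: 11, -22, 44 (geometric with ratio -2).
So the missing entry in stream A is 61.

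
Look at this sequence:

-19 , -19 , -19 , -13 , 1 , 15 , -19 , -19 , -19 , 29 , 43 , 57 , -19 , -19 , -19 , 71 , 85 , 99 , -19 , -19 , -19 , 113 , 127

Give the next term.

141

Positions follow the repeating pattern AAABBB; grouping by letter gives 2 tracks.
Subsequence A: -19, -19, -19, -19, -19, -19, -19, -19, -19, -19, -19, -19 — constant -19.
Subsequence B: -13, 1, 15, 29, 43, 57, 71, 85, 99, 113, 127 — arithmetic, step +14.
Position 24 → subsequence B, term 12 = 141.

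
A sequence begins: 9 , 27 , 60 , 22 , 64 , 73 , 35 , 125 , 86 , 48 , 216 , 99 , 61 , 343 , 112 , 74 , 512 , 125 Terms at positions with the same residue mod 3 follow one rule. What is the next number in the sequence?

The terms cycle through 3 interleaved subsequences.
Track A = 9, 22, 35, 48, 61, 74: adding 13 each time.
Track B = 27, 64, 125, 216, 343, 512: perfect cubes starting at 3³.
Track C = 60, 73, 86, 99, 112, 125: linear: a_n = 47 + 13·n.
Position 19 → track A, term 7 = 87.

87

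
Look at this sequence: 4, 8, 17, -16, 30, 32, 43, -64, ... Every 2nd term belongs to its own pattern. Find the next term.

Positions 1, 3, 5, … form one subsequence and positions 2, 4, 6, … form another.
Track A: 4, 17, 30, 43 — arithmetic with common difference +13.
Track B: 8, -16, 32, -64 — multiplying by -2 each time.
The 9th slot belongs to track A; its 5th term is 56.

56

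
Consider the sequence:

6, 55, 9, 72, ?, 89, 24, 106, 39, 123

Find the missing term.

Positions 1, 3, 5, … form one subsequence and positions 2, 4, 6, … form another.
Stream A: 6, 9, ?, 24, 39. Each term equals the sum of the previous two.
Stream B: 55, 72, 89, 106, 123. Arithmetic with common difference +17.
Stream A's pattern makes the blank 15.

15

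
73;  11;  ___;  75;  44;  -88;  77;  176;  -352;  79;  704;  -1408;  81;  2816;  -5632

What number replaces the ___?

Positions follow the repeating pattern ABB; grouping by letter gives 2 tracks.
Track A: 73, 75, 77, 79, 81 (adding 2 each time).
Track B: 11, ?, 44, -88, 176, -352, 704, -1408, 2816, -5632 (geometric with ratio -2).
Filling track B at index 2 by its rule yields -22.

-22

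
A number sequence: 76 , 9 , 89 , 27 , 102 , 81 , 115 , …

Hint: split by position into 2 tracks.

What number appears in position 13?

154

The terms cycle through 2 interleaved subsequences.
Track A: 76, 89, 102, 115. Arithmetic, step +13.
Track B: 9, 27, 81. Geometric with ratio 3.
Term 13 comes from track A (its 7th entry): 154.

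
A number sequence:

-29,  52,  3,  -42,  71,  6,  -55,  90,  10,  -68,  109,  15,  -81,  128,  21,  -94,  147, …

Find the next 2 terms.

28, -107

Split by position mod 3: positions 1, 4, 7, … form one track, and each other residue class forms its own.
Track A: -29, -42, -55, -68, -81, -94 — arithmetic, step −13.
Track B: 52, 71, 90, 109, 128, 147 — arithmetic with common difference +19.
Track C: 3, 6, 10, 15, 21 — triangular numbers n(n+1)/2 for n = 2, 3, ….
Position 18 → track C, term 6 = 28.
Position 19 → track A, term 7 = -107.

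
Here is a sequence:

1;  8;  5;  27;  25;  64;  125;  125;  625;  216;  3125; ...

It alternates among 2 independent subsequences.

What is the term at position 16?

729

The terms cycle through 2 interleaved subsequences.
Stream A: 1, 5, 25, 125, 625, 3125 (successive powers of 5).
Stream B: 8, 27, 64, 125, 216 (the cubes 2³, 3³, 4³, …).
The 16th slot belongs to stream B; its 8th term is 729.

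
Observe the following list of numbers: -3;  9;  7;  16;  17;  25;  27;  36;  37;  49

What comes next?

47

Odd-indexed and even-indexed terms follow separate rules.
Track A is -3, 7, 17, 27, 37, which is arithmetic, step +10.
Track B is 9, 16, 25, 36, 49, which is perfect squares starting at 3².
Position 11 → track A, term 6 = 47.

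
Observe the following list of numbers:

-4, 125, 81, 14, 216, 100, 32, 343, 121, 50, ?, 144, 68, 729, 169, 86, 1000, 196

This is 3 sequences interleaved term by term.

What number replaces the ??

Split by position mod 3: positions 1, 4, 7, … form one track, and each other residue class forms its own.
Track A is -4, 14, 32, 50, 68, 86, which is linear: a_n = -22 + 18·n.
Track B is 125, 216, 343, ?, 729, 1000, which is perfect cubes starting at 5³.
Track C is 81, 100, 121, 144, 169, 196, which is the squares 9², 10², 11², ….
Track B's pattern makes the blank 512.

512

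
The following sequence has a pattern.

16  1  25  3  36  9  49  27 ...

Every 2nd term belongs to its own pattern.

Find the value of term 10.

81

Taking every 2nd term gives 2 separate tracks.
Track A: 16, 25, 36, 49. Perfect squares starting at 4².
Track B: 1, 3, 9, 27. Powers 3^0, 3^1, 3^2, ….
Position 10 → track B, term 5 = 81.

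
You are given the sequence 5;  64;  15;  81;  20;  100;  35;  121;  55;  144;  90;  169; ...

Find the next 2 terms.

Taking every 2nd term gives 2 separate tracks.
Track A: 5, 15, 20, 35, 55, 90. Each term equals the sum of the previous two.
Track B: 64, 81, 100, 121, 144, 169. Consecutive squares n² from n = 8.
The 13th slot belongs to track A; its 7th term is 145.
Position 14 falls in track B as its term 7, giving 196.

145, 196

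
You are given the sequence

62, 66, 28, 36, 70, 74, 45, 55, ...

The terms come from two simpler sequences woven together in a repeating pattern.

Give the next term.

Positions follow the repeating pattern AABB; grouping by letter gives 2 tracks.
Track A = 62, 66, 70, 74: linear: a_n = 58 + 4·n.
Track B = 28, 36, 45, 55: triangular numbers n(n+1)/2 for n = 7, 8, ….
The 9th slot belongs to track A; its 5th term is 78.

78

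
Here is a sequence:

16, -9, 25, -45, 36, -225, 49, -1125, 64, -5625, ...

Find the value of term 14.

Taking every 2nd term gives 2 separate tracks.
Subsequence A: 16, 25, 36, 49, 64 — the squares 4², 5², 6², ….
Subsequence B: -9, -45, -225, -1125, -5625 — geometric, ×5 each step.
Term 14 comes from subsequence B (its 7th entry): -140625.

-140625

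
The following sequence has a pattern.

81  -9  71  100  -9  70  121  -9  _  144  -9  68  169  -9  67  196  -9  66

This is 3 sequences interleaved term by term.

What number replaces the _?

Taking every 3rd term gives 3 separate tracks.
Track A = 81, 100, 121, 144, 169, 196: perfect squares starting at 9².
Track B = -9, -9, -9, -9, -9, -9: always -9.
Track C = 71, 70, ?, 68, 67, 66: linear: a_n = 72 − n.
Track C's pattern makes the blank 69.

69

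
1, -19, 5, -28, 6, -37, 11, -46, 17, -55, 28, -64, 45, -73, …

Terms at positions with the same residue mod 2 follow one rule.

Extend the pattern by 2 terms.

The terms cycle through 2 interleaved subsequences.
Track A = 1, 5, 6, 11, 17, 28, 45: a Fibonacci-like recurrence a_n = a_{n-1} + a_{n-2}.
Track B = -19, -28, -37, -46, -55, -64, -73: arithmetic, step −9.
Term 15 comes from track A (its 8th entry): 73.
Position 16 falls in track B as its term 8, giving -82.

73, -82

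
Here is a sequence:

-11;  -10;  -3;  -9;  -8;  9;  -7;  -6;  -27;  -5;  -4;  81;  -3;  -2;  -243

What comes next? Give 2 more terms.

Reading positions in blocks of 3 reveals the pattern AAB — 2 tracks woven together.
Subsequence A is -11, -10, -9, -8, -7, -6, -5, -4, -3, -2, which is arithmetic with common difference +1.
Subsequence B is -3, 9, -27, 81, -243, which is geometric, ×-3 each step.
Position 16 → subsequence A, term 11 = -1.
Term 17 comes from subsequence A (its 12th entry): 0.

-1, 0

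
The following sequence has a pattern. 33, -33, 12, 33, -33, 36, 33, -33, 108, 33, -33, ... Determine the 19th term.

Positions follow the repeating pattern AAB; grouping by letter gives 2 tracks.
Stream A = 33, -33, 33, -33, 33, -33, 33, -33: the oscillation 33·(−1)^(n+1).
Stream B = 12, 36, 108: geometric, ×3 each step.
Term 19 comes from stream A (its 13th entry): 33.

33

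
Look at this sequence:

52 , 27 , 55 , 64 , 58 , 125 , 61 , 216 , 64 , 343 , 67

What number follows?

Positions 1, 3, 5, … form one subsequence and positions 2, 4, 6, … form another.
Track A: 52, 55, 58, 61, 64, 67. Adding 3 each time.
Track B: 27, 64, 125, 216, 343. Consecutive cubes n³ from n = 3.
Term 12 comes from track B (its 6th entry): 512.

512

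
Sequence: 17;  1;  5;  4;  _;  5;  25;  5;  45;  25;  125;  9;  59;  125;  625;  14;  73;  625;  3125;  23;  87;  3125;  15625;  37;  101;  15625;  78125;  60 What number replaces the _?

Split by position mod 4: positions 1, 5, 9, … form one track, and each other residue class forms its own.
Subsequence A: 17, ?, 45, 59, 73, 87, 101. Arithmetic with common difference +14.
Subsequence B: 1, 5, 25, 125, 625, 3125, 15625. Powers 5^0, 5^1, 5^2, ….
Subsequence C: 5, 25, 125, 625, 3125, 15625, 78125. Geometric, ×5 each step.
Subsequence D: 4, 5, 9, 14, 23, 37, 60. Each term equals the sum of the previous two.
Filling subsequence A at index 2 by its rule yields 31.

31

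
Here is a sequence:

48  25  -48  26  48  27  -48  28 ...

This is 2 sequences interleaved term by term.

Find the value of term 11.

-48

Taking every 2nd term gives 2 separate tracks.
Track A: 48, -48, 48, -48 — alternating ±48.
Track B: 25, 26, 27, 28 — linear: a_n = 24 + n.
Position 11 → track A, term 6 = -48.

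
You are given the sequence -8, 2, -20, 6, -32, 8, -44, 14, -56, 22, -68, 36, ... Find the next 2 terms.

Odd-indexed and even-indexed terms follow separate rules.
Track A is -8, -20, -32, -44, -56, -68, which is arithmetic with common difference −12.
Track B is 2, 6, 8, 14, 22, 36, which is a Fibonacci-like recurrence a_n = a_{n-1} + a_{n-2}.
The 13th slot belongs to track A; its 7th term is -80.
Term 14 comes from track B (its 7th entry): 58.

-80, 58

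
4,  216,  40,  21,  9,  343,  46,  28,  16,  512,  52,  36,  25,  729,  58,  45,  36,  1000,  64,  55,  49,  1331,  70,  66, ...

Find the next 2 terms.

The terms cycle through 4 interleaved subsequences.
Subsequence A: 4, 9, 16, 25, 36, 49 — the squares 2², 3², 4², ….
Subsequence B: 216, 343, 512, 729, 1000, 1331 — perfect cubes starting at 6³.
Subsequence C: 40, 46, 52, 58, 64, 70 — linear: a_n = 34 + 6·n.
Subsequence D: 21, 28, 36, 45, 55, 66 — triangular numbers n(n+1)/2 for n = 6, 7, ….
Position 25 falls in subsequence A as its term 7, giving 64.
Term 26 comes from subsequence B (its 7th entry): 1728.

64, 1728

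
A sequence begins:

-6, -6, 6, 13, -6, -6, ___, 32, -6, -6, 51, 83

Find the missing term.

Reading positions in blocks of 4 reveals the pattern AABB — 2 tracks woven together.
Track A: -6, -6, -6, -6, -6, -6 (the constant sequence -6).
Track B: 6, 13, ?, 32, 51, 83 (a Fibonacci-like recurrence a_n = a_{n-1} + a_{n-2}).
Track B's pattern makes the blank 19.

19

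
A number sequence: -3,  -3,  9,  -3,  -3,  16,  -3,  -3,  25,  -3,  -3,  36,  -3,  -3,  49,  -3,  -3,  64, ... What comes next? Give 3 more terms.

-3, -3, 81

The slot pattern repeats as AAB (period 3), so there are 2 interleaved tracks.
Stream A: -3, -3, -3, -3, -3, -3, -3, -3, -3, -3, -3, -3 (the constant sequence -3).
Stream B: 9, 16, 25, 36, 49, 64 (consecutive squares n² from n = 3).
Position 19 → stream A, term 13 = -3.
The 20th slot belongs to stream A; its 14th term is -3.
Position 21 → stream B, term 7 = 81.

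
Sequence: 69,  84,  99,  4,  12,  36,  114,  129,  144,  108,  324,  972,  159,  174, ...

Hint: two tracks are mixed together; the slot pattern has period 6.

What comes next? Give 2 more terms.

189, 2916

Positions follow the repeating pattern AAABBB; grouping by letter gives 2 tracks.
Stream A = 69, 84, 99, 114, 129, 144, 159, 174: linear: a_n = 54 + 15·n.
Stream B = 4, 12, 36, 108, 324, 972: multiplying by 3 each time.
The 15th slot belongs to stream A; its 9th term is 189.
Position 16 falls in stream B as its term 7, giving 2916.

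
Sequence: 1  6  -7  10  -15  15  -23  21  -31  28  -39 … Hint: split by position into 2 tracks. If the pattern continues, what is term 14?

Taking every 2nd term gives 2 separate tracks.
Track A: 1, -7, -15, -23, -31, -39 (arithmetic, step −8).
Track B: 6, 10, 15, 21, 28 (triangular numbers starting at T_3).
Position 14 → track B, term 7 = 45.

45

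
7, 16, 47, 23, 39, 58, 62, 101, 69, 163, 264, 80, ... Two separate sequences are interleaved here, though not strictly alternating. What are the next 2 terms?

Reading positions in blocks of 3 reveals the pattern AAB — 2 tracks woven together.
Subsequence A: 7, 16, 23, 39, 62, 101, 163, 264 — a Fibonacci-like recurrence a_n = a_{n-1} + a_{n-2}.
Subsequence B: 47, 58, 69, 80 — arithmetic with common difference +11.
Position 13 → subsequence A, term 9 = 427.
Position 14 → subsequence A, term 10 = 691.

427, 691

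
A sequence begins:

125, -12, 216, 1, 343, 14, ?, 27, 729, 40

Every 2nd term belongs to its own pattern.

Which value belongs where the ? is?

The terms cycle through 2 interleaved subsequences.
Subsequence A: 125, 216, 343, ?, 729 — perfect cubes starting at 5³.
Subsequence B: -12, 1, 14, 27, 40 — arithmetic with common difference +13.
So the missing entry in subsequence A is 512.

512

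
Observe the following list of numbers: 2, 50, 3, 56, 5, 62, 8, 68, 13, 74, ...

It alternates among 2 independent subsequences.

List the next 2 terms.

21, 80

Taking every 2nd term gives 2 separate tracks.
Subsequence A: 2, 3, 5, 8, 13. A Fibonacci-like recurrence a_n = a_{n-1} + a_{n-2}.
Subsequence B: 50, 56, 62, 68, 74. Linear: a_n = 44 + 6·n.
Position 11 → subsequence A, term 6 = 21.
Position 12 falls in subsequence B as its term 6, giving 80.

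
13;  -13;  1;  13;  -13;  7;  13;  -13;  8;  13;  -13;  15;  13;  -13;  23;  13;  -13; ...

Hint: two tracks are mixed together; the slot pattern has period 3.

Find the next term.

Positions follow the repeating pattern AAB; grouping by letter gives 2 tracks.
Stream A: 13, -13, 13, -13, 13, -13, 13, -13, 13, -13, 13, -13 — the oscillation 13·(−1)^(n+1).
Stream B: 1, 7, 8, 15, 23 — a Fibonacci-like recurrence a_n = a_{n-1} + a_{n-2}.
Term 18 comes from stream B (its 6th entry): 38.

38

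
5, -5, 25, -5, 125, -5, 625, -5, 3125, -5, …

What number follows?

15625

Odd-indexed and even-indexed terms follow separate rules.
Track A: 5, 25, 125, 625, 3125 (successive powers of 5).
Track B: -5, -5, -5, -5, -5 (always -5).
Position 11 falls in track A as its term 6, giving 15625.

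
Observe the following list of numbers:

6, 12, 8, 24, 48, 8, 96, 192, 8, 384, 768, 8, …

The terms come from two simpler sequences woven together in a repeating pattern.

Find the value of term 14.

3072

The slot pattern repeats as AAB (period 3), so there are 2 interleaved tracks.
Stream A: 6, 12, 24, 48, 96, 192, 384, 768 (multiplying by 2 each time).
Stream B: 8, 8, 8, 8 (always 8).
Position 14 falls in stream A as its term 10, giving 3072.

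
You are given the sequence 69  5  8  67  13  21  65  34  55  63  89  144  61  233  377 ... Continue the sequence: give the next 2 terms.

59, 610

Positions follow the repeating pattern ABB; grouping by letter gives 2 tracks.
Track A = 69, 67, 65, 63, 61: subtracting 2 each time.
Track B = 5, 8, 13, 21, 34, 55, 89, 144, 233, 377: a Fibonacci-like recurrence a_n = a_{n-1} + a_{n-2}.
Term 16 comes from track A (its 6th entry): 59.
Term 17 comes from track B (its 11th entry): 610.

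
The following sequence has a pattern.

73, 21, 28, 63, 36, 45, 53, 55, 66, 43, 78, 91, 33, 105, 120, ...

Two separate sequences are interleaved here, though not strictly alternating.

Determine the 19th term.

13

The slot pattern repeats as ABB (period 3), so there are 2 interleaved tracks.
Stream A: 73, 63, 53, 43, 33 (linear: a_n = 83 − 10·n).
Stream B: 21, 28, 36, 45, 55, 66, 78, 91, 105, 120 (the triangular numbers T_6, T_7, …).
Position 19 → stream A, term 7 = 13.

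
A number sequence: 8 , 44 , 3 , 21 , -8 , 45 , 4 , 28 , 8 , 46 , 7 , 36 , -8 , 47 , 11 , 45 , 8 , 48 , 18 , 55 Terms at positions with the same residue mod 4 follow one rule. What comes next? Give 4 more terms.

Split by position mod 4 into 4 tracks.
Track A: 8, -8, 8, -8, 8 (oscillating between 8 and -8).
Track B: 44, 45, 46, 47, 48 (adding 1 each time).
Track C: 3, 4, 7, 11, 18 (a Fibonacci-like recurrence a_n = a_{n-1} + a_{n-2}).
Track D: 21, 28, 36, 45, 55 (the triangular numbers T_6, T_7, …).
Position 21 → track A, term 6 = -8.
Position 22 falls in track B as its term 6, giving 49.
Term 23 comes from track C (its 6th entry): 29.
Position 24 falls in track D as its term 6, giving 66.

-8, 49, 29, 66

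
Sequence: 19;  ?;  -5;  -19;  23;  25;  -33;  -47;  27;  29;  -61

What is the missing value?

Positions follow the repeating pattern AABB; grouping by letter gives 2 tracks.
Track A: 19, ?, 23, 25, 27, 29 (arithmetic, step +2).
Track B: -5, -19, -33, -47, -61 (subtracting 14 each time).
So the missing entry in track A is 21.

21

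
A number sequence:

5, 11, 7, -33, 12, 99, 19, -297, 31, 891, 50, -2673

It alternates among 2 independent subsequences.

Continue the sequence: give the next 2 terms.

81, 8019

Odd-indexed and even-indexed terms follow separate rules.
Stream A is 5, 7, 12, 19, 31, 50, which is Fibonacci-style (each term is the sum of the two before it).
Stream B is 11, -33, 99, -297, 891, -2673, which is geometric with ratio -3.
Term 13 comes from stream A (its 7th entry): 81.
Term 14 comes from stream B (its 7th entry): 8019.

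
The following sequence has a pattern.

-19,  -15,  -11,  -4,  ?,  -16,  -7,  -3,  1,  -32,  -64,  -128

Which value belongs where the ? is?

-8

The slot pattern repeats as AAABBB (period 6), so there are 2 interleaved tracks.
Track A: -19, -15, -11, -7, -3, 1 (adding 4 each time).
Track B: -4, ?, -16, -32, -64, -128 (multiplying by 2 each time).
Filling track B at index 2 by its rule yields -8.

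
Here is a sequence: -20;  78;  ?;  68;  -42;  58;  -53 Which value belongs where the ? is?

-31

The terms cycle through 2 interleaved subsequences.
Track A: -20, ?, -42, -53 — arithmetic, step −11.
Track B: 78, 68, 58 — arithmetic with common difference −10.
Filling track A at index 2 by its rule yields -31.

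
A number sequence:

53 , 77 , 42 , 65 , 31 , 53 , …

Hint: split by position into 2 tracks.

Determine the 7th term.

Split by position mod 2 into 2 tracks.
Track A: 53, 42, 31. Linear: a_n = 64 − 11·n.
Track B: 77, 65, 53. Linear: a_n = 89 − 12·n.
Term 7 comes from track A (its 4th entry): 20.

20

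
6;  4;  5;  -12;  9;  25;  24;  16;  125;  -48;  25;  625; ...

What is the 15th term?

3125

Split by position mod 3: positions 1, 4, 7, … form one track, and each other residue class forms its own.
Stream A is 6, -12, 24, -48, which is geometric, ×-2 each step.
Stream B is 4, 9, 16, 25, which is the squares 2², 3², 4², ….
Stream C is 5, 25, 125, 625, which is powers 5^1, 5^2, 5^3, ….
The 15th slot belongs to stream C; its 5th term is 3125.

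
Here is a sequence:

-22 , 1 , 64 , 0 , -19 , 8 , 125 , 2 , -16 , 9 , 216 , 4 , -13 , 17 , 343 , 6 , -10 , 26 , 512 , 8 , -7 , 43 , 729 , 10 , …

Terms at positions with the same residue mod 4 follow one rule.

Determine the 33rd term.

2

The terms cycle through 4 interleaved subsequences.
Track A is -22, -19, -16, -13, -10, -7, which is linear: a_n = -25 + 3·n.
Track B is 1, 8, 9, 17, 26, 43, which is a Fibonacci-like recurrence a_n = a_{n-1} + a_{n-2}.
Track C is 64, 125, 216, 343, 512, 729, which is consecutive cubes n³ from n = 4.
Track D is 0, 2, 4, 6, 8, 10, which is arithmetic, step +2.
Term 33 comes from track A (its 9th entry): 2.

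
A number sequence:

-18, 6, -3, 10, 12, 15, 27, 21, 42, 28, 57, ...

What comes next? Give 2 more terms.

36, 72

Positions 1, 3, 5, … form one subsequence and positions 2, 4, 6, … form another.
Track A: -18, -3, 12, 27, 42, 57 — arithmetic with common difference +15.
Track B: 6, 10, 15, 21, 28 — triangular numbers n(n+1)/2 for n = 3, 4, ….
Position 12 → track B, term 6 = 36.
Term 13 comes from track A (its 7th entry): 72.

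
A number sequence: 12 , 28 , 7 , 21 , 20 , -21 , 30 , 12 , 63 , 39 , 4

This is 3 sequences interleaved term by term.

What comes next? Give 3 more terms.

-189, 48, -4

Split by position mod 3: positions 1, 4, 7, … form one track, and each other residue class forms its own.
Subsequence A: 12, 21, 30, 39. Adding 9 each time.
Subsequence B: 28, 20, 12, 4. Arithmetic with common difference −8.
Subsequence C: 7, -21, 63. Geometric, ×-3 each step.
Term 12 comes from subsequence C (its 4th entry): -189.
The 13th slot belongs to subsequence A; its 5th term is 48.
Term 14 comes from subsequence B (its 5th entry): -4.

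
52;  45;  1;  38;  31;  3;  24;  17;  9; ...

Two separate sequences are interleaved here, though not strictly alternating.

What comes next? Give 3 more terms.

10, 3, 27

The slot pattern repeats as AAB (period 3), so there are 2 interleaved tracks.
Track A: 52, 45, 38, 31, 24, 17 — arithmetic, step −7.
Track B: 1, 3, 9 — successive powers of 3.
Position 10 → track A, term 7 = 10.
Position 11 → track A, term 8 = 3.
Term 12 comes from track B (its 4th entry): 27.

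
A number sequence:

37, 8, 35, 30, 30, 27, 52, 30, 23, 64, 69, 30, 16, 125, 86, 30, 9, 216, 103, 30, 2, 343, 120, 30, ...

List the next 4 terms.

Split by position mod 4 into 4 tracks.
Track A: 37, 30, 23, 16, 9, 2. Linear: a_n = 44 − 7·n.
Track B: 8, 27, 64, 125, 216, 343. Consecutive cubes n³ from n = 2.
Track C: 35, 52, 69, 86, 103, 120. Linear: a_n = 18 + 17·n.
Track D: 30, 30, 30, 30, 30, 30. Always 30.
The 25th slot belongs to track A; its 7th term is -5.
Position 26 → track B, term 7 = 512.
Position 27 falls in track C as its term 7, giving 137.
Position 28 falls in track D as its term 7, giving 30.

-5, 512, 137, 30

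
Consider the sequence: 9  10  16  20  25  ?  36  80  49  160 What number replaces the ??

Taking every 2nd term gives 2 separate tracks.
Track A = 9, 16, 25, 36, 49: consecutive squares n² from n = 3.
Track B = 10, 20, ?, 80, 160: multiplying by 2 each time.
Filling track B at index 3 by its rule yields 40.

40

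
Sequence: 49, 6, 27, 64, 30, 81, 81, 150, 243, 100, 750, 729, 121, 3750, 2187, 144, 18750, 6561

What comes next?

Split by position mod 3: positions 1, 4, 7, … form one track, and each other residue class forms its own.
Subsequence A: 49, 64, 81, 100, 121, 144 — the squares 7², 8², 9², ….
Subsequence B: 6, 30, 150, 750, 3750, 18750 — a geometric progression (common ratio 5).
Subsequence C: 27, 81, 243, 729, 2187, 6561 — powers of 3.
Position 19 falls in subsequence A as its term 7, giving 169.

169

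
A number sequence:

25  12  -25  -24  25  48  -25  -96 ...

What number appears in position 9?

Odd-indexed and even-indexed terms follow separate rules.
Track A: 25, -25, 25, -25 — alternating ±25.
Track B: 12, -24, 48, -96 — geometric, ×-2 each step.
Position 9 → track A, term 5 = 25.

25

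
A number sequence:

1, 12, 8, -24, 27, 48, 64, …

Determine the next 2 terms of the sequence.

Odd-indexed and even-indexed terms follow separate rules.
Stream A: 1, 8, 27, 64. Perfect cubes starting at 1³.
Stream B: 12, -24, 48. A geometric progression (common ratio -2).
Term 8 comes from stream B (its 4th entry): -96.
The 9th slot belongs to stream A; its 5th term is 125.

-96, 125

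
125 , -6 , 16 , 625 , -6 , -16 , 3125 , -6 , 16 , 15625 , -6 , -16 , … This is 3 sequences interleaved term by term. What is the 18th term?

Split by position mod 3 into 3 tracks.
Track A is 125, 625, 3125, 15625, which is powers 5^3, 5^4, 5^5, ….
Track B is -6, -6, -6, -6, which is constant -6.
Track C is 16, -16, 16, -16, which is alternating ±16.
Term 18 comes from track C (its 6th entry): -16.

-16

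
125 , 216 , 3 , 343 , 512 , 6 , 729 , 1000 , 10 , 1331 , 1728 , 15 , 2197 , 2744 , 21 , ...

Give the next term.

Positions follow the repeating pattern AAB; grouping by letter gives 2 tracks.
Track A = 125, 216, 343, 512, 729, 1000, 1331, 1728, 2197, 2744: consecutive cubes n³ from n = 5.
Track B = 3, 6, 10, 15, 21: triangular numbers starting at T_2.
Term 16 comes from track A (its 11th entry): 3375.

3375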